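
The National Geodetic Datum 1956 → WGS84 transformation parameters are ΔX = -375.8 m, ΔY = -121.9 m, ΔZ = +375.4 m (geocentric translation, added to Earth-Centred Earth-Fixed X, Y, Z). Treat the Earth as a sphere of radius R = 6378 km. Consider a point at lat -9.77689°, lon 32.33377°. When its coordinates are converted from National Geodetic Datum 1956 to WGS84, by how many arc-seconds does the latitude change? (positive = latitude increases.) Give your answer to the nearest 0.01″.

Δφ = 9.86″

sin φ = -0.169812, cos φ = 0.985476, sin λ = 0.534850, cos λ = 0.844947.
North component: ΔN = −sin φ cos λ·ΔX − sin φ sin λ·ΔY + cos φ·ΔZ = −(-0.169812)(0.844947)(-375.8) − (-0.169812)(0.534850)(-121.9) + (0.985476)(375.4) = 304.96 m.
1° of latitude spans πR/180 = 111317 m, so Δφ = 304.96 / 111317 × 3600 = 9.862″.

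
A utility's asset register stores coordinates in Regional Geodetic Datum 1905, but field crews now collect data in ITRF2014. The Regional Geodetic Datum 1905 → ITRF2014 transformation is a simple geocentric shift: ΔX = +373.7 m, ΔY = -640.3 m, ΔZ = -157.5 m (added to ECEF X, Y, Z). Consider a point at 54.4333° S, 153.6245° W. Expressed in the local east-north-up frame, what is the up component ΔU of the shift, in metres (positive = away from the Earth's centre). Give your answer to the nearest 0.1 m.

The local up (radial) axis is (cos φ cos λ, cos φ sin λ, sin φ), giving ΔU = -194.736 + 165.453 + 128.117 = 98.83 m.

ΔU = 98.8 m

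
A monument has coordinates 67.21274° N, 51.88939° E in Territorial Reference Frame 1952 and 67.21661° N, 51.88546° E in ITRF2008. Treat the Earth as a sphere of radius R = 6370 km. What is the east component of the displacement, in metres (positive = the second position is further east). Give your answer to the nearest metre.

Δφ = 67.21661° − 67.21274° = +0.00387°; Δλ = 51.88546° − 51.88939° = -0.00393°.
1° along a meridian = πR/180 = 111177 m.
ΔN = Δφ × 111177 = 430.3 m; ΔE = Δλ × 111177 × cos(67.21274°) = -0.00393 × 111177 × 0.387311 = -169.2 m.

ΔE = -169 m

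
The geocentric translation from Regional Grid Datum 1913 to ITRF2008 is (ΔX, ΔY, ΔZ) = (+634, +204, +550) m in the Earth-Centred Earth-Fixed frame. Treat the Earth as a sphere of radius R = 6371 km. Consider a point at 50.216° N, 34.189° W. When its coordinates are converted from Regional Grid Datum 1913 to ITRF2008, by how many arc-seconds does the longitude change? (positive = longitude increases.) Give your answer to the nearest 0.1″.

sin φ = 0.768462, cos φ = 0.639895, sin λ = -0.561925, cos λ = 0.827188.
East component: ΔE = −sin λ·ΔX + cos λ·ΔY = −(-0.561925)(634) + (0.827188)(204) = 525.01 m.
1° of latitude spans πR/180 = 111195 m; at latitude φ, 1° of longitude spans that × cos φ = 71153.1 m, so Δλ = 525.01 / 71153.1 × 3600 = 26.563″.

Δλ = 26.6″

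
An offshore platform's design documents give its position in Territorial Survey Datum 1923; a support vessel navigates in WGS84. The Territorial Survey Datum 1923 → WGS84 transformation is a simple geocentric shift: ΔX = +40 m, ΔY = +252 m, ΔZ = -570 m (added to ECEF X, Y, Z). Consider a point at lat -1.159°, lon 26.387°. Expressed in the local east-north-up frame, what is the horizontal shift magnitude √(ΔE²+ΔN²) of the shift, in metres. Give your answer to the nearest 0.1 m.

At φ = -1.159°, λ = 26.387°: sin φ = -0.020227, cos φ = 0.999795, sin λ = 0.444432, cos λ = 0.895813.
ΔE = −sin λ·ΔX + cos λ·ΔY = −(0.444432)·(40) + (0.895813)·(252) = 207.97 m.
ΔN = −sin φ cos λ·ΔX − sin φ sin λ·ΔY + cos φ·ΔZ = −(-0.020227)(0.895813)(40) − (-0.020227)(0.444432)(252) + (0.999795)(-570) = -566.89 m.
Horizontal magnitude = √(ΔE² + ΔN²) = √(207.97² + (-566.89)²) = 603.84 m.

603.8 m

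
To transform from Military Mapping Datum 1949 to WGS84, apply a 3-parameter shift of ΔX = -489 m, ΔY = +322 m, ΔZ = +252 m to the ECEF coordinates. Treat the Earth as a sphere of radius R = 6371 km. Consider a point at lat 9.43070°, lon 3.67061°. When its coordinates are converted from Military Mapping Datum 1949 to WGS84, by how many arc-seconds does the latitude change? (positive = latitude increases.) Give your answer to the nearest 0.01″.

Δφ = 10.53″

sin φ = 0.163855, cos φ = 0.986485, sin λ = 0.064020, cos λ = 0.997949.
North component: ΔN = −sin φ cos λ·ΔX − sin φ sin λ·ΔY + cos φ·ΔZ = −(0.163855)(0.997949)(-489) − (0.163855)(0.064020)(322) + (0.986485)(252) = 325.18 m.
1° of latitude spans πR/180 = 111195 m, so Δφ = 325.18 / 111195 × 3600 = 10.528″.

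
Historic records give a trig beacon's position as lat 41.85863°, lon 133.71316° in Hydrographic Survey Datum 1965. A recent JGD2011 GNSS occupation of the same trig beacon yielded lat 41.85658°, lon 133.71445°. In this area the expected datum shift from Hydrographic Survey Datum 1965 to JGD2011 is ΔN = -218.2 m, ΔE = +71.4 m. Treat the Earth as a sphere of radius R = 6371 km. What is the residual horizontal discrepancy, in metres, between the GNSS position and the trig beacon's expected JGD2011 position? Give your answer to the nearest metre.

37 m

Observed coordinate differences: Δφ = -0.00205°, Δλ = +0.00129°.
Converting to metres (1° lat = 111195 m, cos φ = 0.744794): observed ΔN = -227.9 m, observed ΔE = 106.8 m.
Subtracting the expected shift leaves a residual of -227.9 − (-218.2) = -9.7 m north and 106.8 − (71.4) = 35.4 m east.
Residual distance = √((-9.7)² + 35.4²) = 36.8 m.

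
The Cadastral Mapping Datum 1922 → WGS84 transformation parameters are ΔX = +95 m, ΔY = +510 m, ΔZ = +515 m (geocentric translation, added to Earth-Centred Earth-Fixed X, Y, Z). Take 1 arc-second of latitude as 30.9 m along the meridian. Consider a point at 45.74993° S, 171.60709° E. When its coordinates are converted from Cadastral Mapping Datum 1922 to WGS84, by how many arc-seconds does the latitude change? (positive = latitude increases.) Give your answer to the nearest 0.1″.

Δφ = 11.2″

sin φ = -0.716301, cos φ = 0.697791, sin λ = 0.145961, cos λ = -0.989290.
North component: ΔN = −sin φ cos λ·ΔX − sin φ sin λ·ΔY + cos φ·ΔZ = −(-0.716301)(-0.989290)(95) − (-0.716301)(0.145961)(510) + (0.697791)(515) = 345.36 m.
1° of latitude spans 3600 × 30.90 = 111240 m, so Δφ = 345.36 / 111240 × 3600 = 11.177″.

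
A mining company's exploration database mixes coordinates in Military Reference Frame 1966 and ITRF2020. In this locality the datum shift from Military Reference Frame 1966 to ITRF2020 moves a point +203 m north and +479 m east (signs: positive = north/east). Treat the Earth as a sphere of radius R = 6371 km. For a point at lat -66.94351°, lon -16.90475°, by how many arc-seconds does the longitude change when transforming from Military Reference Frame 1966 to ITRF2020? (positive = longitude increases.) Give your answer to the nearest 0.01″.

Δλ = 39.60″

At latitude -66.94351°, cos φ = 0.391638.
One radian of longitude at latitude φ spans R cos φ, so Δλ = ΔE / (R cos φ) = 479.0 / (6371000 × 0.391638) = 1.9197e-04 rad = 39.597″.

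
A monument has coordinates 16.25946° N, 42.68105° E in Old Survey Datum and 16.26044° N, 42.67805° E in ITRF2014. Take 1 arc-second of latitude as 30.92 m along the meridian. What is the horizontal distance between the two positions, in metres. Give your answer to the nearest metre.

Δφ = 16.26044° − 16.25946° = +0.00098°; Δλ = 42.67805° − 42.68105° = -0.00300°.
1° of latitude = 3600 × 30.92 = 111312 m.
ΔN = Δφ × 111312 = 109.1 m; ΔE = Δλ × 111312 × cos(16.25946°) = -0.00300 × 111312 × 0.960004 = -320.6 m.
Distance = √(ΔE² + ΔN²) = √((-320.6)² + 109.1²) = 338.6 m.

339 m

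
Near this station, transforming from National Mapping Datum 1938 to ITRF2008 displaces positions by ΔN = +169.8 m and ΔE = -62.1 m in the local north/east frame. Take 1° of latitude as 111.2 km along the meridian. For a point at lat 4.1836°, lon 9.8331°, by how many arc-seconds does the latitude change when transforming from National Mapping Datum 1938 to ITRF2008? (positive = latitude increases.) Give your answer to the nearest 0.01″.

1° of latitude = 111.2 km, so Δφ = 169.8 / 111200 = 0.0015270° = 5.497″.

Δφ = 5.50″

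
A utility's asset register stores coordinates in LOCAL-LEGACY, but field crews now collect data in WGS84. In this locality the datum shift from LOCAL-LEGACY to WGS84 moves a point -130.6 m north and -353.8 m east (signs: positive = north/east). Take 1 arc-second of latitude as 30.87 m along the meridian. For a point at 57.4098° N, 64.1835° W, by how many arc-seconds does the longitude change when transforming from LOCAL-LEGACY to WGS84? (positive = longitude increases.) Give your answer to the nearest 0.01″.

At latitude 57.4098°, cos φ = 0.538627.
1″ of longitude at this latitude = 30.87 × cos φ = 16.6274 m, so Δλ = -353.8 / 16.6274 = -21.278″.

Δλ = -21.28″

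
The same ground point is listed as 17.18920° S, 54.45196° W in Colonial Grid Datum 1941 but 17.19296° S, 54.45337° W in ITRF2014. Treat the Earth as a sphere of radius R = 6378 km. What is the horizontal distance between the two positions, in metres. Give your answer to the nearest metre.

Δφ = -17.19296° − -17.18920° = -0.00376°; Δλ = -54.45337° − -54.45196° = -0.00141°.
1° along a meridian = πR/180 = 111317 m.
ΔN = Δφ × 111317 = -418.6 m; ΔE = Δλ × 111317 × cos(-17.18920°) = -0.00141 × 111317 × 0.955334 = -149.9 m.
Distance = √(ΔE² + ΔN²) = √((-149.9)² + (-418.6)²) = 444.6 m.

445 m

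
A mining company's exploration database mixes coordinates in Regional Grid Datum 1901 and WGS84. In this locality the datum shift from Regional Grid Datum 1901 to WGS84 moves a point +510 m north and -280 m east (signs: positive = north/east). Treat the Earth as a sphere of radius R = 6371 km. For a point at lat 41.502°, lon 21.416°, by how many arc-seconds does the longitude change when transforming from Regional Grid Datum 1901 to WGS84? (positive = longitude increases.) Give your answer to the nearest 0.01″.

At latitude 41.502°, cos φ = 0.748933.
One radian of longitude at latitude φ spans R cos φ, so Δλ = ΔE / (R cos φ) = -280.0 / (6371000 × 0.748933) = -5.8682e-05 rad = -12.104″.

Δλ = -12.10″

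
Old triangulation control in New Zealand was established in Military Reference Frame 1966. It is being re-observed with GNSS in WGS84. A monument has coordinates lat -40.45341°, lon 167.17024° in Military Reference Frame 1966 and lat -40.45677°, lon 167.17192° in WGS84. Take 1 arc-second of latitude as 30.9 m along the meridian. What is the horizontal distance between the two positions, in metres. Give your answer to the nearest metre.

Δφ = -40.45677° − -40.45341° = -0.00336°; Δλ = 167.17192° − 167.17024° = +0.00168°.
1° of latitude = 3600 × 30.90 = 111240 m.
ΔN = Δφ × 111240 = -373.8 m; ΔE = Δλ × 111240 × cos(-40.45341°) = +0.00168 × 111240 × 0.760934 = 142.2 m.
Distance = √(ΔE² + ΔN²) = √(142.2² + (-373.8)²) = 399.9 m.

400 m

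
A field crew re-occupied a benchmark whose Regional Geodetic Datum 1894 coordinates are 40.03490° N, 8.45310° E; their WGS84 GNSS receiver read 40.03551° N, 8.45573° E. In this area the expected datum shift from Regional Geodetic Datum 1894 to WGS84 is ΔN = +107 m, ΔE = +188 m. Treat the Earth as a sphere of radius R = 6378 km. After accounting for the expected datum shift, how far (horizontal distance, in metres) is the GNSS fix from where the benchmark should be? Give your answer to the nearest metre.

Observed coordinate differences: Δφ = +0.00061°, Δλ = +0.00263°.
Converting to metres (1° lat = 111317 m, cos φ = 0.765653): observed ΔN = 67.9 m, observed ΔE = 224.2 m.
Subtracting the expected shift leaves a residual of 67.9 − (107) = -39.1 m north and 224.2 − (188) = 36.2 m east.
Residual distance = √((-39.1)² + 36.2²) = 53.3 m.

53 m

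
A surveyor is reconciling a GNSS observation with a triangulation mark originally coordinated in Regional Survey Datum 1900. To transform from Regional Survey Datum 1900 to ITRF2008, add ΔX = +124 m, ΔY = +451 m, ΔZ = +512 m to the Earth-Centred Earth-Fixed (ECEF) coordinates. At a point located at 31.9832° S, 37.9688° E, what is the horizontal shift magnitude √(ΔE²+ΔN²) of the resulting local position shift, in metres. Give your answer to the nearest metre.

The local east axis at (φ, λ) is (−sin λ, cos λ, 0), so ΔE = −sin(37.9688°)·124 + cos(37.9688°)·451 = 279.26 m.
The local north axis is (−sin φ cos λ, −sin φ sin λ, cos φ), giving ΔN = 51.778 + 146.968 + 434.280 = 633.03 m.
Horizontal magnitude = √(ΔE² + ΔN²) = √(279.26² + 633.03²) = 691.89 m.

692 m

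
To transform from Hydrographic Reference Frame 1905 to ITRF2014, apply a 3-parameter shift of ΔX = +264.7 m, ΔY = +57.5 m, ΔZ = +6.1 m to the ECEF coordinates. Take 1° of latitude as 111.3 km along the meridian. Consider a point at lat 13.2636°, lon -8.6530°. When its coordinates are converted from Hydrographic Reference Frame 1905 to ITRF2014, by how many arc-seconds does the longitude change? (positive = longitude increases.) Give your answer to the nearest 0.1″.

Δλ = 3.2″

sin φ = 0.229431, cos φ = 0.973325, sin λ = -0.150450, cos λ = 0.988618.
East component: ΔE = −sin λ·ΔX + cos λ·ΔY = −(-0.150450)(264.7) + (0.988618)(57.5) = 96.67 m.
1° of latitude spans 111300 m; at latitude φ, 1° of longitude spans that × cos φ = 108331.1 m, so Δλ = 96.67 / 108331.1 × 3600 = 3.212″.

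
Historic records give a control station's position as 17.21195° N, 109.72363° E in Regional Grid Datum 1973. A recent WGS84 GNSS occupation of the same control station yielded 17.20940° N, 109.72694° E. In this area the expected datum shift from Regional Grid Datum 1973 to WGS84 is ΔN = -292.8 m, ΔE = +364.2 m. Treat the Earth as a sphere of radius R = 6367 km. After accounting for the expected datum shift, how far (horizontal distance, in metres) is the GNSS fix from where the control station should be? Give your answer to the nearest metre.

Observed coordinate differences: Δφ = -0.00255°, Δλ = +0.00331°.
Converting to metres (1° lat = 111125 m, cos φ = 0.955217): observed ΔN = -283.4 m, observed ΔE = 351.4 m.
Subtracting the expected shift leaves a residual of -283.4 − (-292.8) = 9.4 m north and 351.4 − (364.2) = -12.8 m east.
Residual distance = √(9.4² + (-12.8)²) = 15.9 m.

16 m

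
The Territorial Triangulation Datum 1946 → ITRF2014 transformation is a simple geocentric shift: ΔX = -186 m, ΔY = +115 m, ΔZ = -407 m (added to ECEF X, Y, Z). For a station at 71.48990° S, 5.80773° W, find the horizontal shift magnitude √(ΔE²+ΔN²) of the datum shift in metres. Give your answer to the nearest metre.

The local east axis at (φ, λ) is (−sin λ, cos λ, 0), so ΔE = −sin(-5.80773°)·(-186) + cos(-5.80773°)·115 = 95.59 m.
The local north axis is (−sin φ cos λ, −sin φ sin λ, cos φ), giving ΔN = -175.472 − 11.035 − 129.211 = -315.72 m.
Horizontal magnitude = √(ΔE² + ΔN²) = √(95.59² + (-315.72)²) = 329.87 m.

330 m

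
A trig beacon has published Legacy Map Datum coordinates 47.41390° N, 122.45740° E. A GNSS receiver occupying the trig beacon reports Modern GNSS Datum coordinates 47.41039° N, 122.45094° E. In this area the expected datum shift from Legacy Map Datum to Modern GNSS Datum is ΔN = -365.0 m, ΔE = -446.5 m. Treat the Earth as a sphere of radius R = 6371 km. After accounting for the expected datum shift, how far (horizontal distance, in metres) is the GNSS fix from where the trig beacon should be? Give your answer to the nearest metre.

47 m

Observed coordinate differences: Δφ = -0.00351°, Δλ = -0.00646°.
Converting to metres (1° lat = 111195 m, cos φ = 0.676697): observed ΔN = -390.3 m, observed ΔE = -486.1 m.
Subtracting the expected shift leaves a residual of -390.3 − (-365.0) = -25.3 m north and -486.1 − (-446.5) = -39.6 m east.
Residual distance = √((-25.3)² + (-39.6)²) = 47.0 m.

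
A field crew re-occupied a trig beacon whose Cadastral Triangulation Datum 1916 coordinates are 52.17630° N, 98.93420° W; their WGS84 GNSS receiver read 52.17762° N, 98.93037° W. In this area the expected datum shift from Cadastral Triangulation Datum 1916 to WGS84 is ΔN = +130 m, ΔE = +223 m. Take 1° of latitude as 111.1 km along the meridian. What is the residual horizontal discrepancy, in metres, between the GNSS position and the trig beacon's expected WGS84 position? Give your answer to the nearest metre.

41 m

Observed coordinate differences: Δφ = +0.00132°, Δλ = +0.00383°.
Converting to metres (1° lat = 111100 m, cos φ = 0.613234): observed ΔN = 146.7 m, observed ΔE = 260.9 m.
Subtracting the expected shift leaves a residual of 146.7 − (130) = 16.7 m north and 260.9 − (223) = 37.9 m east.
Residual distance = √(16.7² + 37.9²) = 41.4 m.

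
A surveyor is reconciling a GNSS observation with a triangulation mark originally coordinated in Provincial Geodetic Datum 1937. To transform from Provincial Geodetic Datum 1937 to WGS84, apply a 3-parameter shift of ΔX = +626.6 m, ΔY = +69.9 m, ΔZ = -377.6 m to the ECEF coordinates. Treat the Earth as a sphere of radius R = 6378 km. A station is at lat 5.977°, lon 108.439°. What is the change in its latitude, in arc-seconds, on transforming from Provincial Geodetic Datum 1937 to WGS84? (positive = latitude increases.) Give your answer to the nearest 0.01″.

sin φ = 0.104129, cos φ = 0.994564, sin λ = 0.948661, cos λ = -0.316295.
North component: ΔN = −sin φ cos λ·ΔX − sin φ sin λ·ΔY + cos φ·ΔZ = −(0.104129)(-0.316295)(626.6) − (0.104129)(0.948661)(69.9) + (0.994564)(-377.6) = -361.81 m.
1° of latitude spans πR/180 = 111317 m, so Δφ = -361.81 / 111317 × 3600 = -11.701″.

Δφ = -11.70″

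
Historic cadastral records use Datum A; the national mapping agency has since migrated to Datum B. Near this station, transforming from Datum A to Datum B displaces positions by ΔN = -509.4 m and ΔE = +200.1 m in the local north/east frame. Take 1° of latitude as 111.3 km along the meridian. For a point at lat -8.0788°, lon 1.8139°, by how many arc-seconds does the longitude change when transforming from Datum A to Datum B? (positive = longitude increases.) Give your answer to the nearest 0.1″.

Δλ = 6.5″

At latitude -8.0788°, cos φ = 0.990076.
1° of longitude at this latitude = 111.3 × cos φ = 110.20 km, so Δλ = 200.1 / 110195.4 = 0.0018159° = 6.537″.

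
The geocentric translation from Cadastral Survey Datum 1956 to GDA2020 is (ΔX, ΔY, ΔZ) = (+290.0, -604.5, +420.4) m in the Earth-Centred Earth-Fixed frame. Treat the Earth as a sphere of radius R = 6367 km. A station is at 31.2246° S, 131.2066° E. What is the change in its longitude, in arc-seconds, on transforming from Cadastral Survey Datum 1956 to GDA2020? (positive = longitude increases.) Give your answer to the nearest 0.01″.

sin φ = -0.518394, cos φ = 0.855142, sin λ = 0.752339, cos λ = -0.658776.
East component: ΔE = −sin λ·ΔX + cos λ·ΔY = −(0.752339)(290.0) + (-0.658776)(-604.5) = 180.05 m.
1° of latitude spans πR/180 = 111125 m; at latitude φ, 1° of longitude spans that × cos φ = 95027.7 m, so Δλ = 180.05 / 95027.7 × 3600 = 6.821″.

Δλ = 6.82″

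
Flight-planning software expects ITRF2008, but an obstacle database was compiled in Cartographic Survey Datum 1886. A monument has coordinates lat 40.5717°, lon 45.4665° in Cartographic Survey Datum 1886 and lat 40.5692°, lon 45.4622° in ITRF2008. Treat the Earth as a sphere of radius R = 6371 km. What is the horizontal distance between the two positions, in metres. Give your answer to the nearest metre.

457 m

Δφ = 40.5692° − 40.5717° = -0.0025°; Δλ = 45.4622° − 45.4665° = -0.0043°.
1° along a meridian = πR/180 = 111195 m.
ΔN = Δφ × 111195 = -278.0 m; ΔE = Δλ × 111195 × cos(40.5717°) = -0.0043 × 111195 × 0.759593 = -363.2 m.
Distance = √(ΔE² + ΔN²) = √((-363.2)² + (-278.0)²) = 457.4 m.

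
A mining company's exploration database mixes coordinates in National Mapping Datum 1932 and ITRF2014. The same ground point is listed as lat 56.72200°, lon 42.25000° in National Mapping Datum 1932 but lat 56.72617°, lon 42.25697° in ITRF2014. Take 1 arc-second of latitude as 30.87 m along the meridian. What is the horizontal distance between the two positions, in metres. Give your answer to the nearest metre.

Δφ = 56.72617° − 56.72200° = +0.00417°; Δλ = 42.25697° − 42.25000° = +0.00697°.
1° of latitude = 3600 × 30.87 = 111132 m.
ΔN = Δφ × 111132 = 463.4 m; ΔE = Δλ × 111132 × cos(56.72200°) = +0.00697 × 111132 × 0.548702 = 425.0 m.
Distance = √(ΔE² + ΔN²) = √(425.0² + 463.4²) = 628.8 m.

629 m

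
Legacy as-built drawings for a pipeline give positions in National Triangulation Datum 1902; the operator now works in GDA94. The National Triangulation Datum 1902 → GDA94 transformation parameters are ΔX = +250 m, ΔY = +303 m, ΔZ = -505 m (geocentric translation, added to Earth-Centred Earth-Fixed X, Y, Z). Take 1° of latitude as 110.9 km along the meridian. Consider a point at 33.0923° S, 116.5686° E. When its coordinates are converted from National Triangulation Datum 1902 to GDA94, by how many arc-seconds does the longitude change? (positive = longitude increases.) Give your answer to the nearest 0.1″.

Δλ = -13.9″

sin φ = -0.545989, cos φ = 0.837792, sin λ = 0.894399, cos λ = -0.447269.
East component: ΔE = −sin λ·ΔX + cos λ·ΔY = −(0.894399)(250) + (-0.447269)(303) = -359.12 m.
1° of latitude spans 110900 m; at latitude φ, 1° of longitude spans that × cos φ = 92911.1 m, so Δλ = -359.12 / 92911.1 × 3600 = -13.915″.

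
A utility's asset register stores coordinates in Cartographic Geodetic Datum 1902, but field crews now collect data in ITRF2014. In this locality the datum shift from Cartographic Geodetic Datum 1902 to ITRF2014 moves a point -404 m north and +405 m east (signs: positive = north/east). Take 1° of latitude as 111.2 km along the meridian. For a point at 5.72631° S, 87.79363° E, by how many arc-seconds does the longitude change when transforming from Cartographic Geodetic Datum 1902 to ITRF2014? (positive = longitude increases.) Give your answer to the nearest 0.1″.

Δλ = 13.2″

At latitude -5.72631°, cos φ = 0.995010.
1° of longitude at this latitude = 111.2 × cos φ = 110.65 km, so Δλ = 405.0 / 110645.1 = 0.0036604° = 13.177″.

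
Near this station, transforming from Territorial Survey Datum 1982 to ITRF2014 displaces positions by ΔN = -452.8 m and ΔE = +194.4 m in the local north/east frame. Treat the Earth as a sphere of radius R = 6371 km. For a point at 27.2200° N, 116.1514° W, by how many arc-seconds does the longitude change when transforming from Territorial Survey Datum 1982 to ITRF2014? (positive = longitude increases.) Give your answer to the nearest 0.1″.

Δλ = 7.1″

At latitude 27.2200°, cos φ = 0.889257.
One radian of longitude at latitude φ spans R cos φ, so Δλ = ΔE / (R cos φ) = 194.4 / (6371000 × 0.889257) = 3.4313e-05 rad = 7.078″.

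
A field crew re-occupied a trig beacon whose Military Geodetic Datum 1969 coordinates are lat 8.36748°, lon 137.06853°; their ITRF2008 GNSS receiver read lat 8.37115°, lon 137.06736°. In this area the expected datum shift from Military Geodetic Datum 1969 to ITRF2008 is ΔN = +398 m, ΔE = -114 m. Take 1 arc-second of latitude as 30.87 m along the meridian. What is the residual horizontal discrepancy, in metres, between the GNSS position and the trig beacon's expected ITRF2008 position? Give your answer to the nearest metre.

18 m

Observed coordinate differences: Δφ = +0.00367°, Δλ = -0.00117°.
Converting to metres (1° lat = 111132 m, cos φ = 0.989355): observed ΔN = 407.9 m, observed ΔE = -128.6 m.
Subtracting the expected shift leaves a residual of 407.9 − (398) = 9.9 m north and -128.6 − (-114) = -14.6 m east.
Residual distance = √(9.9² + (-14.6)²) = 17.6 m.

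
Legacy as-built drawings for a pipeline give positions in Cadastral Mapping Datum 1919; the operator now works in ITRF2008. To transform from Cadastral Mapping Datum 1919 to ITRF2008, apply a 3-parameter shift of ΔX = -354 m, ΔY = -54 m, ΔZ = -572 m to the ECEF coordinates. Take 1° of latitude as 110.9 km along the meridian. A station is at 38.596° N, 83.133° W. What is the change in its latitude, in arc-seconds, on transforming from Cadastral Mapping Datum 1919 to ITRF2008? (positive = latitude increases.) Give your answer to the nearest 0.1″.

sin φ = 0.623825, cos φ = 0.781564, sin λ = -0.992826, cos λ = 0.119565.
North component: ΔN = −sin φ cos λ·ΔX − sin φ sin λ·ΔY + cos φ·ΔZ = −(0.623825)(0.119565)(-354) − (0.623825)(-0.992826)(-54) + (0.781564)(-572) = -454.10 m.
1° of latitude spans 110900 m, so Δφ = -454.10 / 110900 × 3600 = -14.741″.

Δφ = -14.7″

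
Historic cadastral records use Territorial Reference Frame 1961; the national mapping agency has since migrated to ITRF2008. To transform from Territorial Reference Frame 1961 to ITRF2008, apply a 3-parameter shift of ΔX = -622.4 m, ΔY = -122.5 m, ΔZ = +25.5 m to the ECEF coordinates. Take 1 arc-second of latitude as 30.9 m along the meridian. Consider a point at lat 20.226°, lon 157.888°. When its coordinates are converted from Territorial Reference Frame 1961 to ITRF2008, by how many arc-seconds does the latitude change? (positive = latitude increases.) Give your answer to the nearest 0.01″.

Δφ = -5.16″

sin φ = 0.345724, cos φ = 0.938336, sin λ = 0.376418, cos λ = -0.926450.
North component: ΔN = −sin φ cos λ·ΔX − sin φ sin λ·ΔY + cos φ·ΔZ = −(0.345724)(-0.926450)(-622.4) − (0.345724)(0.376418)(-122.5) + (0.938336)(25.5) = -159.48 m.
1° of latitude spans 3600 × 30.90 = 111240 m, so Δφ = -159.48 / 111240 × 3600 = -5.161″.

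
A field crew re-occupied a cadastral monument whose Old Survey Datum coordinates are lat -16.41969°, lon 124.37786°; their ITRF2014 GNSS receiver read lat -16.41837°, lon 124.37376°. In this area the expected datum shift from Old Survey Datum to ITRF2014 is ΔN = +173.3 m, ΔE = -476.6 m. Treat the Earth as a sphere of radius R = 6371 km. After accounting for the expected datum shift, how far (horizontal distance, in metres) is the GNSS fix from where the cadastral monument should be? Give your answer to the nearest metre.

Observed coordinate differences: Δφ = +0.00132°, Δλ = -0.00410°.
Converting to metres (1° lat = 111195 m, cos φ = 0.959217): observed ΔN = 146.8 m, observed ΔE = -437.3 m.
Subtracting the expected shift leaves a residual of 146.8 − (173.3) = -26.5 m north and -437.3 − (-476.6) = 39.3 m east.
Residual distance = √((-26.5)² + 39.3²) = 47.4 m.

47 m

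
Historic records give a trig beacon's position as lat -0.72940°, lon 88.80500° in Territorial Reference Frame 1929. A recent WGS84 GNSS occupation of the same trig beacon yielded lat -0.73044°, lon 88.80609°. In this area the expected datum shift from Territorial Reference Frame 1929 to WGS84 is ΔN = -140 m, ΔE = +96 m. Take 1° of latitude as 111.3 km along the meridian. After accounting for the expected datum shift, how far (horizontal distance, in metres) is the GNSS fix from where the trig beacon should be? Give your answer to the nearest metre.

35 m

Observed coordinate differences: Δφ = -0.00104°, Δλ = +0.00109°.
Converting to metres (1° lat = 111300 m, cos φ = 0.999919): observed ΔN = -115.8 m, observed ΔE = 121.3 m.
Subtracting the expected shift leaves a residual of -115.8 − (-140) = 24.2 m north and 121.3 − (96) = 25.3 m east.
Residual distance = √(24.2² + 25.3²) = 35.0 m.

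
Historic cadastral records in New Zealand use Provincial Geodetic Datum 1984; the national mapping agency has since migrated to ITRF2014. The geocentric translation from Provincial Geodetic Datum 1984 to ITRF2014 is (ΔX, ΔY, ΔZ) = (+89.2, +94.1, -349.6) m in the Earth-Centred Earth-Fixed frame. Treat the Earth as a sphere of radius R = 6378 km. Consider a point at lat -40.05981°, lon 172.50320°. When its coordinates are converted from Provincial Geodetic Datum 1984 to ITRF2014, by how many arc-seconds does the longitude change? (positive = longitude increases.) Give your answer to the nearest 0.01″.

sin φ = -0.643587, cos φ = 0.765373, sin λ = 0.130471, cos λ = -0.991452.
East component: ΔE = −sin λ·ΔX + cos λ·ΔY = −(0.130471)(89.2) + (-0.991452)(94.1) = -104.93 m.
1° of latitude spans πR/180 = 111317 m; at latitude φ, 1° of longitude spans that × cos φ = 85199.1 m, so Δλ = -104.93 / 85199.1 × 3600 = -4.434″.

Δλ = -4.43″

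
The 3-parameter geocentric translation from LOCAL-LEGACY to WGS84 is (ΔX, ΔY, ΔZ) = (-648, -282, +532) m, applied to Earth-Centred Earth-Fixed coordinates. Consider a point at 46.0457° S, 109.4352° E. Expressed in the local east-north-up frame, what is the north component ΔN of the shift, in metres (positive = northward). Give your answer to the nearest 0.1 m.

ΔN = 333.0 m

At φ = -46.0457°, λ = 109.4352°: sin φ = -0.719894, cos φ = 0.694084, sin λ = 0.943018, cos λ = -0.332741.
ΔN = −sin φ cos λ·ΔX − sin φ sin λ·ΔY + cos φ·ΔZ = −(-0.719894)(-0.332741)(-648) − (-0.719894)(0.943018)(-282) + (0.694084)(532) = 333.03 m.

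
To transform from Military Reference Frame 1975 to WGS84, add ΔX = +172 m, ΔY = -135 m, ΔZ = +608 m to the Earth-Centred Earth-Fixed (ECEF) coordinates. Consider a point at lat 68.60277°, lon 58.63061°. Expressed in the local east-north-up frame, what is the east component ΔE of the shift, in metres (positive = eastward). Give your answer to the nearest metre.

At φ = 68.60277°, λ = 58.63061°: sin φ = 0.931073, cos φ = 0.364832, sin λ = 0.853829, cos λ = 0.520554.
ΔE = −sin λ·ΔX + cos λ·ΔY = −(0.853829)·(172) + (0.520554)·(-135) = -217.13 m.

ΔE = -217 m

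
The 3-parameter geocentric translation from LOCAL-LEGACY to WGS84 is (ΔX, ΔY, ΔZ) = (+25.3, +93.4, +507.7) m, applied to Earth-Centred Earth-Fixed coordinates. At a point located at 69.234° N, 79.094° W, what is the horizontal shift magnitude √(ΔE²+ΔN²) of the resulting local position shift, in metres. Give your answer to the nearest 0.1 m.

At φ = 69.234°, λ = -79.094°: sin φ = 0.935036, cos φ = 0.354552, sin λ = -0.981939, cos λ = 0.189198.
ΔE = −sin λ·ΔX + cos λ·ΔY = −(-0.981939)·(25.3) + (0.189198)·(93.4) = 42.51 m.
ΔN = −sin φ cos λ·ΔX − sin φ sin λ·ΔY + cos φ·ΔZ = −(0.935036)(0.189198)(25.3) − (0.935036)(-0.981939)(93.4) + (0.354552)(507.7) = 261.29 m.
Horizontal magnitude = √(ΔE² + ΔN²) = √(42.51² + 261.29²) = 264.72 m.

264.7 m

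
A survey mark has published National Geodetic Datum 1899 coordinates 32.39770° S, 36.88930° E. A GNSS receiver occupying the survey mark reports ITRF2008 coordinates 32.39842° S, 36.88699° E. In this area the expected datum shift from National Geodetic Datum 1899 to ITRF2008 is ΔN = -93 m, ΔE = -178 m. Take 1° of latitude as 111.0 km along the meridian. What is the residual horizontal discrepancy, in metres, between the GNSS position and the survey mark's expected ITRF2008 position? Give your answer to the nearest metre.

41 m

Observed coordinate differences: Δφ = -0.00072°, Δλ = -0.00231°.
Converting to metres (1° lat = 111000 m, cos φ = 0.844349): observed ΔN = -79.9 m, observed ΔE = -216.5 m.
Subtracting the expected shift leaves a residual of -79.9 − (-93) = 13.1 m north and -216.5 − (-178) = -38.5 m east.
Residual distance = √(13.1² + (-38.5)²) = 40.7 m.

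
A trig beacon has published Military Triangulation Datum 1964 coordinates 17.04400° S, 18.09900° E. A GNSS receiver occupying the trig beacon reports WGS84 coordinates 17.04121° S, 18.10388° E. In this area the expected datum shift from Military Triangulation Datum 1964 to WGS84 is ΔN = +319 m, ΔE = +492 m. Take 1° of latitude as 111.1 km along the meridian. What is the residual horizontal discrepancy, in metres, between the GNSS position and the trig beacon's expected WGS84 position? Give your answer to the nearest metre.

28 m

Observed coordinate differences: Δφ = +0.00279°, Δλ = +0.00488°.
Converting to metres (1° lat = 111100 m, cos φ = 0.956080): observed ΔN = 310.0 m, observed ΔE = 518.4 m.
Subtracting the expected shift leaves a residual of 310.0 − (319) = -9.0 m north and 518.4 − (492) = 26.4 m east.
Residual distance = √((-9.0)² + 26.4²) = 27.9 m.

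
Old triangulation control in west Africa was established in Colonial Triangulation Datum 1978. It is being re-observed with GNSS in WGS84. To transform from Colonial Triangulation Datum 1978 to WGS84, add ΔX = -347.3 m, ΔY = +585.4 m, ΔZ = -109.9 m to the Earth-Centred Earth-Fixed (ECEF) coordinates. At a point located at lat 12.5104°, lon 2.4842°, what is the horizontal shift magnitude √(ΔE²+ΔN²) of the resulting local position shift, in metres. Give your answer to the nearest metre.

601 m

The local east axis at (φ, λ) is (−sin λ, cos λ, 0), so ΔE = −sin(2.4842°)·(-347.3) + cos(2.4842°)·585.4 = 599.90 m.
The local north axis is (−sin φ cos λ, −sin φ sin λ, cos φ), giving ΔN = 75.160 − 5.496 − 107.291 = -37.63 m.
Horizontal magnitude = √(ΔE² + ΔN²) = √(599.90² + (-37.63)²) = 601.08 m.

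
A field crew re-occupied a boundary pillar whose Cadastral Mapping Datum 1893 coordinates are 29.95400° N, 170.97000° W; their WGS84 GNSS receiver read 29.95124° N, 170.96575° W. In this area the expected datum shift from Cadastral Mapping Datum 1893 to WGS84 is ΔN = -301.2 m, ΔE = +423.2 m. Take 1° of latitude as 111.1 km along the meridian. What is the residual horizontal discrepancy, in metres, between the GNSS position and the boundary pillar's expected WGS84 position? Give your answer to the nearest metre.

15 m

Observed coordinate differences: Δφ = -0.00276°, Δλ = +0.00425°.
Converting to metres (1° lat = 111100 m, cos φ = 0.866427): observed ΔN = -306.6 m, observed ΔE = 409.1 m.
Subtracting the expected shift leaves a residual of -306.6 − (-301.2) = -5.4 m north and 409.1 − (423.2) = -14.1 m east.
Residual distance = √((-5.4)² + (-14.1)²) = 15.1 m.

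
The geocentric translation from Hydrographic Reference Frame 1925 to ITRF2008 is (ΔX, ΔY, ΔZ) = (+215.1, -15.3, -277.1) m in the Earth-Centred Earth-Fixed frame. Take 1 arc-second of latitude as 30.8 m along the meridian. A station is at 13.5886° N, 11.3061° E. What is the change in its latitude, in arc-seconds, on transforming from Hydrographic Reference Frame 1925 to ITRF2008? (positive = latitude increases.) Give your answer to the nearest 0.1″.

sin φ = 0.234949, cos φ = 0.972008, sin λ = 0.196051, cos λ = 0.980594.
North component: ΔN = −sin φ cos λ·ΔX − sin φ sin λ·ΔY + cos φ·ΔZ = −(0.234949)(0.980594)(215.1) − (0.234949)(0.196051)(-15.3) + (0.972008)(-277.1) = -318.20 m.
1° of latitude spans 3600 × 30.80 = 110880 m, so Δφ = -318.20 / 110880 × 3600 = -10.331″.

Δφ = -10.3″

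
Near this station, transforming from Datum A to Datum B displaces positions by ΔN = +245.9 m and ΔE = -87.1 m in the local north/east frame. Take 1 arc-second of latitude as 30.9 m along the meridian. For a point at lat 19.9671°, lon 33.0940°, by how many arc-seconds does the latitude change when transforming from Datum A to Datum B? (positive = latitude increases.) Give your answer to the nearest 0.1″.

1″ of latitude = 30.90 m, so Δφ = 245.9 / 30.90 = 7.958″.

Δφ = 8.0″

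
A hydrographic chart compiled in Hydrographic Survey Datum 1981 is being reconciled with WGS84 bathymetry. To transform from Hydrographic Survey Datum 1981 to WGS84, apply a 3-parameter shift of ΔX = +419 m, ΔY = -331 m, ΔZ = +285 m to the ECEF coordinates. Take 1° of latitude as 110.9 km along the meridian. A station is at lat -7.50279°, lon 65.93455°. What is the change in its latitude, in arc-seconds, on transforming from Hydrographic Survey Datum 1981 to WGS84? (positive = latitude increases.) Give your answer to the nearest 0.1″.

Δφ = 8.6″

sin φ = -0.130574, cos φ = 0.991439, sin λ = 0.913080, cos λ = 0.407780.
North component: ΔN = −sin φ cos λ·ΔX − sin φ sin λ·ΔY + cos φ·ΔZ = −(-0.130574)(0.407780)(419) − (-0.130574)(0.913080)(-331) + (0.991439)(285) = 265.41 m.
1° of latitude spans 110900 m, so Δφ = 265.41 / 110900 × 3600 = 8.616″.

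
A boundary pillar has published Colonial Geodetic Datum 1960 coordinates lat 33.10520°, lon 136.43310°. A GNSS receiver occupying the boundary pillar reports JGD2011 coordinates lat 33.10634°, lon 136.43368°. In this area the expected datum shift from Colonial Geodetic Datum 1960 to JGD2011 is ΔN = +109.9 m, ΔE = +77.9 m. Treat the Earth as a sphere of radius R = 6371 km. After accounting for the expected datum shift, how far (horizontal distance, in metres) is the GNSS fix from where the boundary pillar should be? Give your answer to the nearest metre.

29 m

Observed coordinate differences: Δφ = +0.00114°, Δλ = +0.00058°.
Converting to metres (1° lat = 111195 m, cos φ = 0.837669): observed ΔN = 126.8 m, observed ΔE = 54.0 m.
Subtracting the expected shift leaves a residual of 126.8 − (109.9) = 16.9 m north and 54.0 − (77.9) = -23.9 m east.
Residual distance = √(16.9² + (-23.9)²) = 29.2 m.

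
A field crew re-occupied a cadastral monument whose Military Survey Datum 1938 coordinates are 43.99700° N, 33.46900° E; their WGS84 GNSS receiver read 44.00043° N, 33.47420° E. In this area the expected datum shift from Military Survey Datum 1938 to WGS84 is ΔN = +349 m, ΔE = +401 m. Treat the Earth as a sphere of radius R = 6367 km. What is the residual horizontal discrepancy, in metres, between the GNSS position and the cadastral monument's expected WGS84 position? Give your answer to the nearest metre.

35 m

Observed coordinate differences: Δφ = +0.00343°, Δλ = +0.00520°.
Converting to metres (1° lat = 111125 m, cos φ = 0.719376): observed ΔN = 381.2 m, observed ΔE = 415.7 m.
Subtracting the expected shift leaves a residual of 381.2 − (349) = 32.2 m north and 415.7 − (401) = 14.7 m east.
Residual distance = √(32.2² + 14.7²) = 35.4 m.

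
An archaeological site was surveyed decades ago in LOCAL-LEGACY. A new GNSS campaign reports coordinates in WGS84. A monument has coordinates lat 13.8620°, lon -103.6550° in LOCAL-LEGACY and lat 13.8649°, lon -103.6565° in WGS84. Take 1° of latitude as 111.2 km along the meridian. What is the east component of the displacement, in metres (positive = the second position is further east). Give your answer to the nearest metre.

Δφ = 13.8649° − 13.8620° = +0.0029°; Δλ = -103.6565° − -103.6550° = -0.0015°.
ΔN = Δφ × 111200 = 322.5 m; ΔE = Δλ × 111200 × cos(13.8620°) = -0.0015 × 111200 × 0.970876 = -161.9 m.

ΔE = -162 m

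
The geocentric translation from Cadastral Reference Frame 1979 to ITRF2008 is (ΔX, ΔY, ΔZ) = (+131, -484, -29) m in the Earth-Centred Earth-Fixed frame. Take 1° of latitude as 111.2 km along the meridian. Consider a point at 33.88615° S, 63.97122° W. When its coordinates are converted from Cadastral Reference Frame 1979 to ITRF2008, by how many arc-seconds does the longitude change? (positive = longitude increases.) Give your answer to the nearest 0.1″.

sin φ = -0.557544, cos φ = 0.830147, sin λ = -0.898574, cos λ = 0.438823.
East component: ΔE = −sin λ·ΔX + cos λ·ΔY = −(-0.898574)(131) + (0.438823)(-484) = -94.68 m.
1° of latitude spans 111200 m; at latitude φ, 1° of longitude spans that × cos φ = 92312.4 m, so Δλ = -94.68 / 92312.4 × 3600 = -3.692″.

Δλ = -3.7″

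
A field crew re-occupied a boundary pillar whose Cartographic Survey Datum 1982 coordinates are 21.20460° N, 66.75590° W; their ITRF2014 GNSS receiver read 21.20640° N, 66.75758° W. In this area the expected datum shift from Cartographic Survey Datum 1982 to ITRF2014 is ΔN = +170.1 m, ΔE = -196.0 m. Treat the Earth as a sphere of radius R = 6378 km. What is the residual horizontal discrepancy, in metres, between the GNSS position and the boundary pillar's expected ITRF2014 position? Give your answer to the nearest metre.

Observed coordinate differences: Δφ = +0.00180°, Δλ = -0.00168°.
Converting to metres (1° lat = 111317 m, cos φ = 0.932295): observed ΔN = 200.4 m, observed ΔE = -174.4 m.
Subtracting the expected shift leaves a residual of 200.4 − (170.1) = 30.3 m north and -174.4 − (-196.0) = 21.6 m east.
Residual distance = √(30.3² + 21.6²) = 37.2 m.

37 m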